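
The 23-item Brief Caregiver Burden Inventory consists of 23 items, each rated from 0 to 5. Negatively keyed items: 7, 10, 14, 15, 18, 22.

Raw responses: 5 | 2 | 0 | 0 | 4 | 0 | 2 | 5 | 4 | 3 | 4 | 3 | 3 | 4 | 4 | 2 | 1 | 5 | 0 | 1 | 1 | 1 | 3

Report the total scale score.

Reversing items 7, 10, 14, 15, 18 and 22 with 5 − raw:
Total = 5 + 2 + 0 + 0 + 4 + 0 + (5−2) + 5 + 4 + (5−3) + 4 + 3 + 3 + (5−4) + (5−4) + 2 + 1 + (5−5) + 0 + 1 + 1 + (5−1) + 3
      = 5 + 2 + 0 + 0 + 4 + 0 + 3 + 5 + 4 + 2 + 4 + 3 + 3 + 1 + 1 + 2 + 1 + 0 + 0 + 1 + 1 + 4 + 3 = 49

49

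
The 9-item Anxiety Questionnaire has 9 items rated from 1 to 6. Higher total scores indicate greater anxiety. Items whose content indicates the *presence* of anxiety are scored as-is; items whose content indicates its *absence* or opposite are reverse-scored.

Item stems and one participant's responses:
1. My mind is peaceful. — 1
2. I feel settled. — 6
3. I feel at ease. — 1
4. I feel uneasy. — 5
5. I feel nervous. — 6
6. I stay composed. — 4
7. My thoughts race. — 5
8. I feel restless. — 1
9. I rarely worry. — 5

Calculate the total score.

Items 1, 2, 3, 6, 9 describe the absence/opposite of anxiety → reverse-score.
on a 1–6 scale, reversed = 7 − raw.
  item 1: 7 − 1 = 6
  item 2: 7 − 6 = 1
  item 3: 7 − 1 = 6
  item 4: 5
  item 5: 6
  item 6: 7 − 4 = 3
  item 7: 5
  item 8: 1
  item 9: 7 − 5 = 2
Total = 6 + 1 + 6 + 5 + 6 + 3 + 5 + 1 + 2 = 35

35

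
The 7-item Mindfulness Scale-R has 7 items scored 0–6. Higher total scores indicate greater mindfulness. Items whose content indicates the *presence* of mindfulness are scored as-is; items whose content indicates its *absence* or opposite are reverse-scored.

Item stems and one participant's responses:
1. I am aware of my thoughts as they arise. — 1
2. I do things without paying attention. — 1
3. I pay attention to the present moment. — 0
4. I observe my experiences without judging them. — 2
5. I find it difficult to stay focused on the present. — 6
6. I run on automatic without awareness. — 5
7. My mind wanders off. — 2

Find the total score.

13

Items 2, 5, 6, 7 describe the absence/opposite of mindfulness → reverse-score.
reverse-coded value = 6 − response.
  item 1: 1
  item 2: 6 − 1 = 5
  item 3: 0
  item 4: 2
  item 5: 6 − 6 = 0
  item 6: 6 − 5 = 1
  item 7: 6 − 2 = 4
Total = 1 + 5 + 0 + 2 + 0 + 1 + 4 = 13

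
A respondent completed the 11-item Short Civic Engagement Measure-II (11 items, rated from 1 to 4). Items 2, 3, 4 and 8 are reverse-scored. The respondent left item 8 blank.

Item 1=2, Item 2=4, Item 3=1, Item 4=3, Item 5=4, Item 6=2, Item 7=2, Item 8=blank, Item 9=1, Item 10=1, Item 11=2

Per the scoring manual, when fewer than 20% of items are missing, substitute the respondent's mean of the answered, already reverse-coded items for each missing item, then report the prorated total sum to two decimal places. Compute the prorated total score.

23.10

Reverse-coded (reverse-coded value = 5 − response):
  item 2: 5 − 4 = 1
  item 3: 5 − 1 = 4
  item 4: 5 − 3 = 2
Completed scored items (10 of 11): 2, 1, 4, 2, 4, 2, 2, 1, 1, 2; sum = 21.
Person mean = 21 / 10 ≈ 2.1000
Prorated total = (21 / 10) × 11 = 23.10 (to 2 dp)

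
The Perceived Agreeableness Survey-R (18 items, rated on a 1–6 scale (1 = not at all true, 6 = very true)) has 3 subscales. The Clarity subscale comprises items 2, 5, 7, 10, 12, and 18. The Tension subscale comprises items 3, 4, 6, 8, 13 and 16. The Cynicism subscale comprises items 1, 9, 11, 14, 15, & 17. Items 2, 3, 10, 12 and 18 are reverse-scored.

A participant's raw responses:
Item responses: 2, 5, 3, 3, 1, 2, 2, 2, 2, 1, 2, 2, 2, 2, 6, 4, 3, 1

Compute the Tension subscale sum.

Tension items: 3, 4, 6, 8, 13, 16.
Of these, item 3 is reverse-scored; reverse-coded value = 7 − response.
  item 3: 7 − 3 = 4
  item 4: 3
  item 6: 2
  item 8: 2
  item 13: 2
  item 16: 4
Sum = 4 + 3 + 2 + 2 + 2 + 4 = 17

17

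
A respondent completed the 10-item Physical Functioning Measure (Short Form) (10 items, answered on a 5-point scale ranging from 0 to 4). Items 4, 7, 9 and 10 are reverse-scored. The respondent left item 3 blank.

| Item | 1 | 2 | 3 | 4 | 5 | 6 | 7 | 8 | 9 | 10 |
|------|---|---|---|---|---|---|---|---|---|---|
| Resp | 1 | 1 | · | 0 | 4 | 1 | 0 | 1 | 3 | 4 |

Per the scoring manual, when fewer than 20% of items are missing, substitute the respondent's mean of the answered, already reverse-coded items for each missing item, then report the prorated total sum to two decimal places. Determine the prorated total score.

18.89

Reverse-coded (reverse-coded value = 4 − response):
  item 4: 4 − 0 = 4
  item 7: 4 − 0 = 4
  item 9: 4 − 3 = 1
  item 10: 4 − 4 = 0
Completed scored items (9 of 10): 1, 1, 4, 4, 1, 4, 1, 1, 0; sum = 17.
Person mean = 17 / 9 ≈ 1.8889
Prorated total = (17 / 9) × 10 = 18.89 (to 2 dp)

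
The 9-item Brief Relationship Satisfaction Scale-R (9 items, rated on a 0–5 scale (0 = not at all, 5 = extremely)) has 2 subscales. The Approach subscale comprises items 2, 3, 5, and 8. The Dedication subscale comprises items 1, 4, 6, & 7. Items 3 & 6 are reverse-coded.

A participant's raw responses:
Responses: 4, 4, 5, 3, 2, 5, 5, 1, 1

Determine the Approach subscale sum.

7

Approach items: 2, 3, 5, 8.
Of these, item 3 is reverse-coded; on a 0–5 scale, reversed = 5 − raw.
  item 2: 4
  item 3: 5 − 5 = 0
  item 5: 2
  item 8: 1
Sum = 4 + 0 + 2 + 1 = 7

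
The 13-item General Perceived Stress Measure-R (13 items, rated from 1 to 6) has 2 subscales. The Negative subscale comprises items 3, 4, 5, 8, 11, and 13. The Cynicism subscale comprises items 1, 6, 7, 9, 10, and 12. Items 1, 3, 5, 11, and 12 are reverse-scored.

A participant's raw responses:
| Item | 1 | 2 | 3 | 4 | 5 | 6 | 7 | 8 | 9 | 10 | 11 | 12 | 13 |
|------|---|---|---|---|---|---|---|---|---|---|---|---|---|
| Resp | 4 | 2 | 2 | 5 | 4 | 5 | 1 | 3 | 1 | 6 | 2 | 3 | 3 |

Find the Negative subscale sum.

Negative items: 3, 4, 5, 8, 11, 13.
Of these, items 3, 5, and 11 are reverse-scored; on a 1–6 scale, reversed = 7 − raw.
  item 3: 7 − 2 = 5
  item 4: 5
  item 5: 7 − 4 = 3
  item 8: 3
  item 11: 7 − 2 = 5
  item 13: 3
Sum = 5 + 5 + 3 + 3 + 5 + 3 = 24

24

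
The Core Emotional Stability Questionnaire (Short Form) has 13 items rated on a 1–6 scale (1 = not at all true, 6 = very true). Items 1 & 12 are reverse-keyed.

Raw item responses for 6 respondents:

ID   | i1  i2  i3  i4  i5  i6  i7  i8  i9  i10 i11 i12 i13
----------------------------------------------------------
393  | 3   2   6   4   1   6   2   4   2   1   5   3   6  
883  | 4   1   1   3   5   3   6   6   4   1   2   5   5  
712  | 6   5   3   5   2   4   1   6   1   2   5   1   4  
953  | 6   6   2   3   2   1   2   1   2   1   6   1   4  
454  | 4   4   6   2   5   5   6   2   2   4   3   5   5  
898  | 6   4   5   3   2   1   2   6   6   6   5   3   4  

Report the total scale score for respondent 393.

Respondent 393 raw: 3, 2, 6, 4, 1, 6, 2, 4, 2, 1, 5, 3, 6.
Reverse-coded (on a 1–6 scale, reversed = 7 − raw):
  item 1: 7 − 3 = 4
  item 2: 2
  item 3: 6
  item 4: 4
  item 5: 1
  item 6: 6
  item 7: 2
  item 8: 4
  item 9: 2
  item 10: 1
  item 11: 5
  item 12: 7 − 3 = 4
  item 13: 6
Sum = 4 + 2 + 6 + 4 + 1 + 6 + 2 + 4 + 2 + 1 + 5 + 4 + 6 = 47

47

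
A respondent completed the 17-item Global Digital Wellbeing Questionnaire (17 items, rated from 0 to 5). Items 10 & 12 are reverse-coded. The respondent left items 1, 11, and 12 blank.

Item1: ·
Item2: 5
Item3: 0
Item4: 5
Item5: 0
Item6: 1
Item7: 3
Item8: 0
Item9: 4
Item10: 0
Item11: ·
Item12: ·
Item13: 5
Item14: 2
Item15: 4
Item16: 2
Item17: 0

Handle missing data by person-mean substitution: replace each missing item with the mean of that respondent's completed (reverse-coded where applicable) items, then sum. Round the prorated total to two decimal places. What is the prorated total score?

Reverse-coded (reversed = (0+5) − raw = 5 − raw):
  item 10: 5 − 0 = 5
Completed scored items (14 of 17): 5, 0, 5, 0, 1, 3, 0, 4, 5, 5, 2, 4, 2, 0; sum = 36.
Person mean = 36 / 14 ≈ 2.5714
Prorated total = (36 / 14) × 17 = 43.71 (to 2 dp)

43.71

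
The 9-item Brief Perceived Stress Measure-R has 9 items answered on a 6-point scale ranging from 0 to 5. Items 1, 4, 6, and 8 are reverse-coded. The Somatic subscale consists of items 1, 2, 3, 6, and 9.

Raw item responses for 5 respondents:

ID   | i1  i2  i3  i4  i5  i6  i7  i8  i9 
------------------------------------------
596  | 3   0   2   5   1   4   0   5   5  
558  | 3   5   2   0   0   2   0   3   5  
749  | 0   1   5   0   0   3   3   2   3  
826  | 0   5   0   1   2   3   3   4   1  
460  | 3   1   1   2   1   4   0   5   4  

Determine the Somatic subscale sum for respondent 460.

9

Respondent 460 raw: 3, 1, 1, 2, 1, 4, 0, 5, 4.
Somatic items: 1, 2, 3, 6, 9.
Reverse-coded (on a 0–5 scale, reversed = 5 − raw):
  item 1: 5 − 3 = 2
  item 2: 1
  item 3: 1
  item 6: 5 − 4 = 1
  item 9: 4
Sum = 2 + 1 + 1 + 1 + 4 = 9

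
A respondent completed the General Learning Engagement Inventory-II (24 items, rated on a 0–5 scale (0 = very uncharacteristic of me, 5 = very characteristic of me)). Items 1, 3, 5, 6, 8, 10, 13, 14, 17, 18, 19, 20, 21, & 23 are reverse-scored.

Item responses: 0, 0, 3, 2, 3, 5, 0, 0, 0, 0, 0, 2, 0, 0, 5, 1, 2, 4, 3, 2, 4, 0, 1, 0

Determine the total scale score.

53

Reverse-scored items use 5 − raw:
  item 1: 5 − 0 = 5
  item 3: 5 − 3 = 2
  item 5: 5 − 3 = 2
  item 6: 5 − 5 = 0
  item 8: 5 − 0 = 5
  item 10: 5 − 0 = 5
  item 13: 5 − 0 = 5
  item 14: 5 − 0 = 5
  item 17: 5 − 2 = 3
  item 18: 5 − 4 = 1
  item 19: 5 − 3 = 2
  item 20: 5 − 2 = 3
  item 21: 5 − 4 = 1
  item 23: 5 − 1 = 4
Scored items: 5, 0, 2, 2, 2, 0, 0, 5, 0, 5, 0, 2, 5, 5, 5, 1, 3, 1, 2, 3, 1, 0, 4, 0
Total = 5 + 0 + 2 + 2 + 2 + 0 + 0 + 5 + 0 + 5 + 0 + 2 + 5 + 5 + 5 + 1 + 3 + 1 + 2 + 3 + 1 + 0 + 4 + 0 = 53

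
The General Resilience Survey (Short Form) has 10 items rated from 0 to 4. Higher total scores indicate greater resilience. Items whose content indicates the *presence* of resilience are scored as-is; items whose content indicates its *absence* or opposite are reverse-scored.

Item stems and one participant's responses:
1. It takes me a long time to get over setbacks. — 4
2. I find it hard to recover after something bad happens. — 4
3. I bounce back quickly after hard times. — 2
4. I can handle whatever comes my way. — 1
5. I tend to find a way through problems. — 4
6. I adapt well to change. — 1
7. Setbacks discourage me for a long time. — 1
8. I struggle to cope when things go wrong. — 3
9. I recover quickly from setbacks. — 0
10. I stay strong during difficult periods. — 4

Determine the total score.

Items 1, 2, 7, 8 describe the absence/opposite of resilience → reverse-score.
reverse-coded value = 4 − response.
  item 1: 4 − 4 = 0
  item 2: 4 − 4 = 0
  item 3: 2
  item 4: 1
  item 5: 4
  item 6: 1
  item 7: 4 − 1 = 3
  item 8: 4 − 3 = 1
  item 9: 0
  item 10: 4
Total = 0 + 0 + 2 + 1 + 4 + 1 + 3 + 1 + 0 + 4 = 16

16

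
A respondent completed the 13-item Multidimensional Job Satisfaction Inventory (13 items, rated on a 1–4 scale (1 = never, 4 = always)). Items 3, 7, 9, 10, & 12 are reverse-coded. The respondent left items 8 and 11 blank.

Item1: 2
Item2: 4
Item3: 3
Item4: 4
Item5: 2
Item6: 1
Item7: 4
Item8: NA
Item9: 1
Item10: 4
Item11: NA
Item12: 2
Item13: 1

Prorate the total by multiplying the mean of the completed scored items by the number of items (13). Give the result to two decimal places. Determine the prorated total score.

29.55

Reverse-coded (reverse-coded value = 5 − response):
  item 3: 5 − 3 = 2
  item 7: 5 − 4 = 1
  item 9: 5 − 1 = 4
  item 10: 5 − 4 = 1
  item 12: 5 − 2 = 3
Completed scored items (11 of 13): 2, 4, 2, 4, 2, 1, 1, 4, 1, 3, 1; sum = 25.
Person mean = 25 / 11 ≈ 2.2727
Prorated total = (25 / 11) × 13 = 29.55 (to 2 dp)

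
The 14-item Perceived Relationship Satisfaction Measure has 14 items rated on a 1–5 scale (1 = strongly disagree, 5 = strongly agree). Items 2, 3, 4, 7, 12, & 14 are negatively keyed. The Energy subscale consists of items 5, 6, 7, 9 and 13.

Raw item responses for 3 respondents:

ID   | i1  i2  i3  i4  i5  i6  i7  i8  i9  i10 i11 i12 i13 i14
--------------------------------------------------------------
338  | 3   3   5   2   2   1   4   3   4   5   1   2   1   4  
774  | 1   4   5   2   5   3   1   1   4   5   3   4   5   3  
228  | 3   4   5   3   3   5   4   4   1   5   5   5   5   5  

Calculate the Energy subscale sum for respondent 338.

Respondent 338 raw: 3, 3, 5, 2, 2, 1, 4, 3, 4, 5, 1, 2, 1, 4.
Energy items: 5, 6, 7, 9, 13.
Reverse-coded (reverse-coded value = 6 − response):
  item 5: 2
  item 6: 1
  item 7: 6 − 4 = 2
  item 9: 4
  item 13: 1
Sum = 2 + 1 + 2 + 4 + 1 = 10

10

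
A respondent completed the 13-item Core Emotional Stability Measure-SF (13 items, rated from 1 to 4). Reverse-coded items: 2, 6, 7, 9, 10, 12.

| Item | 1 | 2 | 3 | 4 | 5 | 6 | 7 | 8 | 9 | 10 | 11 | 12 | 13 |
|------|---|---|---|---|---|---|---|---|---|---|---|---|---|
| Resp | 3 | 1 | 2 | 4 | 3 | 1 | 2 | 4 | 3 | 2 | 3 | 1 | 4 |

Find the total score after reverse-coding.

Reversing items 2, 6, 7, 9, 10, & 12 with 5 − raw:
Total = 3 + (5−1) + 2 + 4 + 3 + (5−1) + (5−2) + 4 + (5−3) + (5−2) + 3 + (5−1) + 4
      = 3 + 4 + 2 + 4 + 3 + 4 + 3 + 4 + 2 + 3 + 3 + 4 + 4 = 43

43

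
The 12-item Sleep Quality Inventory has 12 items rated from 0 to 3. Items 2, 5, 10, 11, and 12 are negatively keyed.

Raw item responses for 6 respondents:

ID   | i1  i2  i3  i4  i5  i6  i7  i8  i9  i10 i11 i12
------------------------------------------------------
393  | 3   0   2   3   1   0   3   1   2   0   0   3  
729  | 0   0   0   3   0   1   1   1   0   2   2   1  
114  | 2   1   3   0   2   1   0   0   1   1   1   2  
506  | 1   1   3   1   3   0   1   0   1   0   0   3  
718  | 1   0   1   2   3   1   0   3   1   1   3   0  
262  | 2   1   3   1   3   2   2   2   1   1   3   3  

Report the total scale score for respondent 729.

16

Respondent 729 raw: 0, 0, 0, 3, 0, 1, 1, 1, 0, 2, 2, 1.
Reverse-coded (reversed = (0+3) − raw = 3 − raw):
  item 1: 0
  item 2: 3 − 0 = 3
  item 3: 0
  item 4: 3
  item 5: 3 − 0 = 3
  item 6: 1
  item 7: 1
  item 8: 1
  item 9: 0
  item 10: 3 − 2 = 1
  item 11: 3 − 2 = 1
  item 12: 3 − 1 = 2
Sum = 0 + 3 + 0 + 3 + 3 + 1 + 1 + 1 + 0 + 1 + 1 + 2 = 16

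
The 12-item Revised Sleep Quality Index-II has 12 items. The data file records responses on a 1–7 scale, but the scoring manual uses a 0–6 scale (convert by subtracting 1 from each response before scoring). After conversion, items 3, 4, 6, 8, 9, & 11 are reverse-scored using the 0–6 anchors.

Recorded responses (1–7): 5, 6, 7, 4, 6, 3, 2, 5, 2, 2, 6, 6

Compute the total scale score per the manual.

Convert to 0–6: 4, 5, 6, 3, 5, 2, 1, 4, 1, 1, 5, 5
Reverse-coded (on a 0–6 scale, reversed = 6 − raw):
  item 3: 6 − 6 = 0
  item 4: 6 − 3 = 3
  item 6: 6 − 2 = 4
  item 8: 6 − 4 = 2
  item 9: 6 − 1 = 5
  item 11: 6 − 5 = 1
Scored: 4, 5, 0, 3, 5, 4, 1, 2, 5, 1, 1, 5
Total = 36

36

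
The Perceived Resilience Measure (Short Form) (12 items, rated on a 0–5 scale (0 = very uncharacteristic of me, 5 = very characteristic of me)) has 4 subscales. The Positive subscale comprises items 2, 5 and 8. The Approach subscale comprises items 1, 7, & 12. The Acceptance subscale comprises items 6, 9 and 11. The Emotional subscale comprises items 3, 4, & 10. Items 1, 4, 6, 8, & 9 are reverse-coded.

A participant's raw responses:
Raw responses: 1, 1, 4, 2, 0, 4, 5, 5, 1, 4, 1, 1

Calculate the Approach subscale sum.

10

Approach items: 1, 7, 12.
Of these, item 1 is reverse-coded; reversed = (0+5) − raw = 5 − raw.
  item 1: 5 − 1 = 4
  item 7: 5
  item 12: 1
Sum = 4 + 5 + 1 = 10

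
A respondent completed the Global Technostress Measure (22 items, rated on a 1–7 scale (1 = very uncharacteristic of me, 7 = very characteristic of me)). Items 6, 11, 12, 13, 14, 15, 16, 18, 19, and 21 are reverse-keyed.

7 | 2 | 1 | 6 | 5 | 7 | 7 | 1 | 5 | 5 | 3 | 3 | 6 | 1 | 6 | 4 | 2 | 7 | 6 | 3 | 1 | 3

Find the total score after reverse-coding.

83

Reverse-coded items (reverse-coded value = 8 − response):
  item 6: 8 − 7 = 1
  item 11: 8 − 3 = 5
  item 12: 8 − 3 = 5
  item 13: 8 − 6 = 2
  item 14: 8 − 1 = 7
  item 15: 8 − 6 = 2
  item 16: 8 − 4 = 4
  item 18: 8 − 7 = 1
  item 19: 8 − 6 = 2
  item 21: 8 − 1 = 7
Scored items: 7, 2, 1, 6, 5, 1, 7, 1, 5, 5, 5, 5, 2, 7, 2, 4, 2, 1, 2, 3, 7, 3
Total = 7 + 2 + 1 + 6 + 5 + 1 + 7 + 1 + 5 + 5 + 5 + 5 + 2 + 7 + 2 + 4 + 2 + 1 + 2 + 3 + 7 + 3 = 83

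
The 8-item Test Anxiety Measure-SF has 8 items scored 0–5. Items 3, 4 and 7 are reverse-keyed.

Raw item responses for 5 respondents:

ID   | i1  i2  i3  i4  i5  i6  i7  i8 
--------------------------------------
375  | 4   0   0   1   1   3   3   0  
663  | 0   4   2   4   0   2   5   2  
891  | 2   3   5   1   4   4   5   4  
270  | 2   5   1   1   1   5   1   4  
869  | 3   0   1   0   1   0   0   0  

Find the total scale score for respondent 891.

Respondent 891 raw: 2, 3, 5, 1, 4, 4, 5, 4.
Reverse-coded (reversed = (0+5) − raw = 5 − raw):
  item 1: 2
  item 2: 3
  item 3: 5 − 5 = 0
  item 4: 5 − 1 = 4
  item 5: 4
  item 6: 4
  item 7: 5 − 5 = 0
  item 8: 4
Sum = 2 + 3 + 0 + 4 + 4 + 4 + 0 + 4 = 21

21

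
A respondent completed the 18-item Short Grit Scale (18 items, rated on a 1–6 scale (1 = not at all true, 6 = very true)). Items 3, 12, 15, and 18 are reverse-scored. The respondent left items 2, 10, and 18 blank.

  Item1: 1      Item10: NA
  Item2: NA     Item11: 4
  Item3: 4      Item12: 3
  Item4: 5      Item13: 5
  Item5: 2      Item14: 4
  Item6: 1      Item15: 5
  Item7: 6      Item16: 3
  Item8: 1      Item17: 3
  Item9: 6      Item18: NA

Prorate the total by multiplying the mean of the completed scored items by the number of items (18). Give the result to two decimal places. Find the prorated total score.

60.00

Reverse-coded (on a 1–6 scale, reversed = 7 − raw):
  item 3: 7 − 4 = 3
  item 12: 7 − 3 = 4
  item 15: 7 − 5 = 2
Completed scored items (15 of 18): 1, 3, 5, 2, 1, 6, 1, 6, 4, 4, 5, 4, 2, 3, 3; sum = 50.
Person mean = 50 / 15 ≈ 3.3333
Prorated total = (50 / 15) × 18 = 60.00 (to 2 dp)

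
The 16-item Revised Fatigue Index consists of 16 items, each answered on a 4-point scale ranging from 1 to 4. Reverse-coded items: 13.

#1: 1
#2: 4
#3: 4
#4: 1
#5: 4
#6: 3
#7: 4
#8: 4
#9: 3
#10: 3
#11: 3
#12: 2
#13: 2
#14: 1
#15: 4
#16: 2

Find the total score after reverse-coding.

46

Reversing item 13 with 5 − raw:
Total = 1 + 4 + 4 + 1 + 4 + 3 + 4 + 4 + 3 + 3 + 3 + 2 + (5−2) + 1 + 4 + 2
      = 1 + 4 + 4 + 1 + 4 + 3 + 4 + 4 + 3 + 3 + 3 + 2 + 3 + 1 + 4 + 2 = 46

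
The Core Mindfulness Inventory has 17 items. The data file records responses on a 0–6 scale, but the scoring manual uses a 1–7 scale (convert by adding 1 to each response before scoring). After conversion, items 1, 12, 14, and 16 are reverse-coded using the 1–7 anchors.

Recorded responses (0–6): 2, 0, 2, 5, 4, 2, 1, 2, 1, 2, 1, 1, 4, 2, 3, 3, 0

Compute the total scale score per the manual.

60

Convert to 1–7: 3, 1, 3, 6, 5, 3, 2, 3, 2, 3, 2, 2, 5, 3, 4, 4, 1
Reverse-coded (reverse-coded value = 8 − response):
  item 1: 8 − 3 = 5
  item 12: 8 − 2 = 6
  item 14: 8 − 3 = 5
  item 16: 8 − 4 = 4
Scored: 5, 1, 3, 6, 5, 3, 2, 3, 2, 3, 2, 6, 5, 5, 4, 4, 1
Total = 60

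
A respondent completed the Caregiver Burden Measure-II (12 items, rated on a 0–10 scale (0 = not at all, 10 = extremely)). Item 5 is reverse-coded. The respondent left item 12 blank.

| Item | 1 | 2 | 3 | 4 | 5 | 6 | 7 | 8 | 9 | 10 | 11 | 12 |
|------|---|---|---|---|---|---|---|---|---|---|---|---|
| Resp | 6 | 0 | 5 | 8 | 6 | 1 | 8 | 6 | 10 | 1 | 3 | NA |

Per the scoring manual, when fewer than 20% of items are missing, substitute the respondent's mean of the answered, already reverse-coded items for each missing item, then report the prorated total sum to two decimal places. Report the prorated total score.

56.73

Reverse-coded (reversed = (0+10) − raw = 10 − raw):
  item 5: 10 − 6 = 4
Completed scored items (11 of 12): 6, 0, 5, 8, 4, 1, 8, 6, 10, 1, 3; sum = 52.
Person mean = 52 / 11 ≈ 4.7273
Prorated total = (52 / 11) × 12 = 56.73 (to 2 dp)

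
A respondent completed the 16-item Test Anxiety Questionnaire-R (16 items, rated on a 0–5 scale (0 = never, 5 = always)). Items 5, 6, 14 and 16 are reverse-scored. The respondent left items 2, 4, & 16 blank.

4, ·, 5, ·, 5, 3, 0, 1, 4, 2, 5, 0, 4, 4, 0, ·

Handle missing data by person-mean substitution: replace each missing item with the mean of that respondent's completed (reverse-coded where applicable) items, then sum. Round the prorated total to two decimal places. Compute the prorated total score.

34.46

Reverse-coded (on a 0–5 scale, reversed = 5 − raw):
  item 5: 5 − 5 = 0
  item 6: 5 − 3 = 2
  item 14: 5 − 4 = 1
Completed scored items (13 of 16): 4, 5, 0, 2, 0, 1, 4, 2, 5, 0, 4, 1, 0; sum = 28.
Person mean = 28 / 13 ≈ 2.1538
Prorated total = (28 / 13) × 16 = 34.46 (to 2 dp)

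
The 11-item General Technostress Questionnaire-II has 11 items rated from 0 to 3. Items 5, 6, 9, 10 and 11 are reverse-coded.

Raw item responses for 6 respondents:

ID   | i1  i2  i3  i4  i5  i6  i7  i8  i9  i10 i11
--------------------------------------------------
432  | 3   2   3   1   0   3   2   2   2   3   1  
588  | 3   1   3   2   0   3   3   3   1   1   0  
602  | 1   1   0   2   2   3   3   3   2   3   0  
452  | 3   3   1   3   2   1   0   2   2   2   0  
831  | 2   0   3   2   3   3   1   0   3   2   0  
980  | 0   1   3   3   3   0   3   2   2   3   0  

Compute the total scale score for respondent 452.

20

Respondent 452 raw: 3, 3, 1, 3, 2, 1, 0, 2, 2, 2, 0.
Reverse-coded (on a 0–3 scale, reversed = 3 − raw):
  item 1: 3
  item 2: 3
  item 3: 1
  item 4: 3
  item 5: 3 − 2 = 1
  item 6: 3 − 1 = 2
  item 7: 0
  item 8: 2
  item 9: 3 − 2 = 1
  item 10: 3 − 2 = 1
  item 11: 3 − 0 = 3
Sum = 3 + 3 + 1 + 3 + 1 + 2 + 0 + 2 + 1 + 1 + 3 = 20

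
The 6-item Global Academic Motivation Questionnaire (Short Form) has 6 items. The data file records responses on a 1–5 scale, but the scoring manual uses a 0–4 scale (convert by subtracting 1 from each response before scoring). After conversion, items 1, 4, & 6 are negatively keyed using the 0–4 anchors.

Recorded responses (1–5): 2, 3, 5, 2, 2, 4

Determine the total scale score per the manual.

14

Convert to 0–4: 1, 2, 4, 1, 1, 3
Reverse-coded (on a 0–4 scale, reversed = 4 − raw):
  item 1: 4 − 1 = 3
  item 4: 4 − 1 = 3
  item 6: 4 − 3 = 1
Scored: 3, 2, 4, 3, 1, 1
Total = 14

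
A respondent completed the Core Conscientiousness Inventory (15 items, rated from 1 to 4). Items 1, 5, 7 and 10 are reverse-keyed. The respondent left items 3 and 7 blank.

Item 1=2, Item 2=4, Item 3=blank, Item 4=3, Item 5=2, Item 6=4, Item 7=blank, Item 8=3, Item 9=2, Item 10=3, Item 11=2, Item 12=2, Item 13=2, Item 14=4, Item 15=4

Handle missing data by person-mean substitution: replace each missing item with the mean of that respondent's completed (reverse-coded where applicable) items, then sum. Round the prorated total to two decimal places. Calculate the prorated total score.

Reverse-coded (reversed = (1+4) − raw = 5 − raw):
  item 1: 5 − 2 = 3
  item 5: 5 − 2 = 3
  item 10: 5 − 3 = 2
Completed scored items (13 of 15): 3, 4, 3, 3, 4, 3, 2, 2, 2, 2, 2, 4, 4; sum = 38.
Person mean = 38 / 13 ≈ 2.9231
Prorated total = (38 / 13) × 15 = 43.85 (to 2 dp)

43.85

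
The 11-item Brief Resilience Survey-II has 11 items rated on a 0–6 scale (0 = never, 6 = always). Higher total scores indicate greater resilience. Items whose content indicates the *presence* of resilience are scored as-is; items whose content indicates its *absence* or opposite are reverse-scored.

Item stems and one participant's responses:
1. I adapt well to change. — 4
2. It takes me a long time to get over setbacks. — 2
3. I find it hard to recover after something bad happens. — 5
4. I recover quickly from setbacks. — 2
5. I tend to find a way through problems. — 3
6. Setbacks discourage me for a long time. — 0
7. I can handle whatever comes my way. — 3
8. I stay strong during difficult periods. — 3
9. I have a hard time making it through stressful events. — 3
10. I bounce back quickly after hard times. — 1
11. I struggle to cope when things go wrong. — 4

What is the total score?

32

Items 2, 3, 6, 9, 11 describe the absence/opposite of resilience → reverse-score.
reverse-coded value = 6 − response.
  item 1: 4
  item 2: 6 − 2 = 4
  item 3: 6 − 5 = 1
  item 4: 2
  item 5: 3
  item 6: 6 − 0 = 6
  item 7: 3
  item 8: 3
  item 9: 6 − 3 = 3
  item 10: 1
  item 11: 6 − 4 = 2
Total = 4 + 4 + 1 + 2 + 3 + 6 + 3 + 3 + 3 + 1 + 2 = 32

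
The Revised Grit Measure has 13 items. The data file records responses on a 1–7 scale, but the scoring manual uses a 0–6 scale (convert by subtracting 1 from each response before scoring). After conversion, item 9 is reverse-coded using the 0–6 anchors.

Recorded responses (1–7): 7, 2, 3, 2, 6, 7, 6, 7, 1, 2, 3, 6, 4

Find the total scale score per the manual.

49

Convert to 0–6: 6, 1, 2, 1, 5, 6, 5, 6, 0, 1, 2, 5, 3
Reverse-coded (reversed = (0+6) − raw = 6 − raw):
  item 9: 6 − 0 = 6
Scored: 6, 1, 2, 1, 5, 6, 5, 6, 6, 1, 2, 5, 3
Total = 49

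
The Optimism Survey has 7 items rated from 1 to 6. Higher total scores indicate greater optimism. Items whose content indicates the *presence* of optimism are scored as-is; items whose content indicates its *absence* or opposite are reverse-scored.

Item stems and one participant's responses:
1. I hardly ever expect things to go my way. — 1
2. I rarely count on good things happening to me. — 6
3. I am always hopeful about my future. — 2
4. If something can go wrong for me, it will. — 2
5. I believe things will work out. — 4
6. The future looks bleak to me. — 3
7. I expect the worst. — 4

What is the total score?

Items 1, 2, 4, 6, 7 describe the absence/opposite of optimism → reverse-score.
reverse-coded value = 7 − response.
  item 1: 7 − 1 = 6
  item 2: 7 − 6 = 1
  item 3: 2
  item 4: 7 − 2 = 5
  item 5: 4
  item 6: 7 − 3 = 4
  item 7: 7 − 4 = 3
Total = 6 + 1 + 2 + 5 + 4 + 4 + 3 = 25

25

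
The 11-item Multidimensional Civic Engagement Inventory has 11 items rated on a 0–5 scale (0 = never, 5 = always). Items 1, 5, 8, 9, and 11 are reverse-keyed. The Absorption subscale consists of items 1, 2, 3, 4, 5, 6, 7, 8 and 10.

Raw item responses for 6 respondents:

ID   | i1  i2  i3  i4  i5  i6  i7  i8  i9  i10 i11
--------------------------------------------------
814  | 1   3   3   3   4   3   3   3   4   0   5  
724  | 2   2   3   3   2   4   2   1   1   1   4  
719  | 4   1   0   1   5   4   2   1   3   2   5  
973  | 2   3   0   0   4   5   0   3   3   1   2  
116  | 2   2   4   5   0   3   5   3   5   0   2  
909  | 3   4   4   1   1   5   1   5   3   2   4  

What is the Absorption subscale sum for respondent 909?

23

Respondent 909 raw: 3, 4, 4, 1, 1, 5, 1, 5, 3, 2, 4.
Absorption items: 1, 2, 3, 4, 5, 6, 7, 8, 10.
Reverse-coded (on a 0–5 scale, reversed = 5 − raw):
  item 1: 5 − 3 = 2
  item 2: 4
  item 3: 4
  item 4: 1
  item 5: 5 − 1 = 4
  item 6: 5
  item 7: 1
  item 8: 5 − 5 = 0
  item 10: 2
Sum = 2 + 4 + 4 + 1 + 4 + 5 + 1 + 0 + 2 = 23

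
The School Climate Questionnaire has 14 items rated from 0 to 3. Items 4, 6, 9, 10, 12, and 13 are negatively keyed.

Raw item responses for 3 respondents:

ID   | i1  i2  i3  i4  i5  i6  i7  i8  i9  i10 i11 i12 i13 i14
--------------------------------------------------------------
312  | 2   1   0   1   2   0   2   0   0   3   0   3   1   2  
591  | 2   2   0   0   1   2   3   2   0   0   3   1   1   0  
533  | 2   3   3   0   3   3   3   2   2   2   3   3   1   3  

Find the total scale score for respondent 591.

27

Respondent 591 raw: 2, 2, 0, 0, 1, 2, 3, 2, 0, 0, 3, 1, 1, 0.
Reverse-coded (on a 0–3 scale, reversed = 3 − raw):
  item 1: 2
  item 2: 2
  item 3: 0
  item 4: 3 − 0 = 3
  item 5: 1
  item 6: 3 − 2 = 1
  item 7: 3
  item 8: 2
  item 9: 3 − 0 = 3
  item 10: 3 − 0 = 3
  item 11: 3
  item 12: 3 − 1 = 2
  item 13: 3 − 1 = 2
  item 14: 0
Sum = 2 + 2 + 0 + 3 + 1 + 1 + 3 + 2 + 3 + 3 + 3 + 2 + 2 + 0 = 27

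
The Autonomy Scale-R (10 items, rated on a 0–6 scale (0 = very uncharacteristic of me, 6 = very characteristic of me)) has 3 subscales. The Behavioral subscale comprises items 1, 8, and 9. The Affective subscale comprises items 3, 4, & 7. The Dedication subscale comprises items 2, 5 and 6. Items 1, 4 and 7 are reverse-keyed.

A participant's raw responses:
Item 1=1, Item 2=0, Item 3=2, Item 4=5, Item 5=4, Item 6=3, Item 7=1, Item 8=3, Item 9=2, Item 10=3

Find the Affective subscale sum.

Affective items: 3, 4, 7.
Of these, items 4 and 7 are reverse-keyed; on a 0–6 scale, reversed = 6 − raw.
  item 3: 2
  item 4: 6 − 5 = 1
  item 7: 6 − 1 = 5
Sum = 2 + 1 + 5 = 8

8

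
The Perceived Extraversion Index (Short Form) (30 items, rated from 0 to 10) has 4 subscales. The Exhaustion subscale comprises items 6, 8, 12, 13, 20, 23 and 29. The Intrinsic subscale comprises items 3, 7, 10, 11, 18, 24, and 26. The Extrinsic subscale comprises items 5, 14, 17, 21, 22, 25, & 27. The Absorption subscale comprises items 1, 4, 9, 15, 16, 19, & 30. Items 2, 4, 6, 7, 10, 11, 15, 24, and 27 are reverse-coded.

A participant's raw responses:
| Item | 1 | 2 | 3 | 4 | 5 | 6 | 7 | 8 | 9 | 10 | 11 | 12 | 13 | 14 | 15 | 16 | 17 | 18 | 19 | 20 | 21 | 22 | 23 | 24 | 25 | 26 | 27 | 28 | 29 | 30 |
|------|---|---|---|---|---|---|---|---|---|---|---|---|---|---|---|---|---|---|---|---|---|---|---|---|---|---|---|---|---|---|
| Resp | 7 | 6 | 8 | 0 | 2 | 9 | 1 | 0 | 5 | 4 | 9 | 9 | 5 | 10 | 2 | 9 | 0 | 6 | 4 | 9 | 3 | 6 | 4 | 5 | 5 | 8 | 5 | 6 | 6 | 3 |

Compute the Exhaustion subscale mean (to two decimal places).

4.86

Exhaustion items: 6, 8, 12, 13, 20, 23, 29.
Of these, item 6 is reverse-coded; reversed = (0+10) − raw = 10 − raw.
  item 6: 10 − 9 = 1
  item 8: 0
  item 12: 9
  item 13: 5
  item 20: 9
  item 23: 4
  item 29: 6
Sum = 1 + 0 + 9 + 5 + 9 + 4 + 6 = 34
Mean = 34 / 7 = 4.86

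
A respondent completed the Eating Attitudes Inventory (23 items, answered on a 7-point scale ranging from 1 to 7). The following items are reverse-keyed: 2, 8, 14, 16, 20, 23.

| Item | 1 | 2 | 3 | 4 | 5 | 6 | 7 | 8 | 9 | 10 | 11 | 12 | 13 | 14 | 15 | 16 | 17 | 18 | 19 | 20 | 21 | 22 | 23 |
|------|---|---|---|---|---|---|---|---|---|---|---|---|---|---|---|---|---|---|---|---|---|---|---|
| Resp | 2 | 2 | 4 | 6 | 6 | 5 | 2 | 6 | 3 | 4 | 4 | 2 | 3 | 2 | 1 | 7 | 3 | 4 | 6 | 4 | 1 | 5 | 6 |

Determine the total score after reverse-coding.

Raw sum = 88. Reverse-keyed items: 2, 8, 14, 16, 20, 23; their raw sum = 27.
Each reversal replaces raw with 8 − raw, changing the total by 8 − 2·raw per item.
Total = 88 + 6·8 − 2·27 = 88 + 48 − 54 = 82

82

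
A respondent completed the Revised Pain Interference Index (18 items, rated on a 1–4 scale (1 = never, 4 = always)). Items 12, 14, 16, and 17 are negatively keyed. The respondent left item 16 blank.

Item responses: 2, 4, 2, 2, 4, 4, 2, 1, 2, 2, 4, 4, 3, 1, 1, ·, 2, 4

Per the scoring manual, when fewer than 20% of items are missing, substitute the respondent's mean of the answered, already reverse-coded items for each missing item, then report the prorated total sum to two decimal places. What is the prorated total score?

47.65

Reverse-coded (on a 1–4 scale, reversed = 5 − raw):
  item 12: 5 − 4 = 1
  item 14: 5 − 1 = 4
  item 17: 5 − 2 = 3
Completed scored items (17 of 18): 2, 4, 2, 2, 4, 4, 2, 1, 2, 2, 4, 1, 3, 4, 1, 3, 4; sum = 45.
Person mean = 45 / 17 ≈ 2.6471
Prorated total = (45 / 17) × 18 = 47.65 (to 2 dp)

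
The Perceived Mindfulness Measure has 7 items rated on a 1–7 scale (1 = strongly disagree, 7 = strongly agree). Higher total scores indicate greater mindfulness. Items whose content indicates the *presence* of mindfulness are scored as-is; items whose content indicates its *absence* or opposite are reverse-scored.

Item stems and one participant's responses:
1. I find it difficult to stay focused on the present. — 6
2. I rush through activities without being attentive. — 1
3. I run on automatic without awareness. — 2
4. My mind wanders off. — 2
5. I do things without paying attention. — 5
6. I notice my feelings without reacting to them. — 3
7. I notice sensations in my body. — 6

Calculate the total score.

Items 1, 2, 3, 4, 5 describe the absence/opposite of mindfulness → reverse-score.
on a 1–7 scale, reversed = 8 − raw.
  item 1: 8 − 6 = 2
  item 2: 8 − 1 = 7
  item 3: 8 − 2 = 6
  item 4: 8 − 2 = 6
  item 5: 8 − 5 = 3
  item 6: 3
  item 7: 6
Total = 2 + 7 + 6 + 6 + 3 + 3 + 6 = 33

33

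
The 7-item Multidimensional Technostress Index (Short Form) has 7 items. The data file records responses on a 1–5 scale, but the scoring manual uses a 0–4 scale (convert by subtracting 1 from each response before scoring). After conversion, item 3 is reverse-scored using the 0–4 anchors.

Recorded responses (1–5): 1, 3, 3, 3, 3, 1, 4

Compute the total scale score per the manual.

11

Convert to 0–4: 0, 2, 2, 2, 2, 0, 3
Reverse-coded (on a 0–4 scale, reversed = 4 − raw):
  item 3: 4 − 2 = 2
Scored: 0, 2, 2, 2, 2, 0, 3
Total = 11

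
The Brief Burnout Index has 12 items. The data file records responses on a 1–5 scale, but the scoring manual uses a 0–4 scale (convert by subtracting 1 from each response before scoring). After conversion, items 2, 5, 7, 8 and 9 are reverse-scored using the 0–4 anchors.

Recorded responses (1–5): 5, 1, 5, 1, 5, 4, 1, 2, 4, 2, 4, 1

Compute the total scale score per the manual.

27

Convert to 0–4: 4, 0, 4, 0, 4, 3, 0, 1, 3, 1, 3, 0
Reverse-coded (reversed = (0+4) − raw = 4 − raw):
  item 2: 4 − 0 = 4
  item 5: 4 − 4 = 0
  item 7: 4 − 0 = 4
  item 8: 4 − 1 = 3
  item 9: 4 − 3 = 1
Scored: 4, 4, 4, 0, 0, 3, 4, 3, 1, 1, 3, 0
Total = 27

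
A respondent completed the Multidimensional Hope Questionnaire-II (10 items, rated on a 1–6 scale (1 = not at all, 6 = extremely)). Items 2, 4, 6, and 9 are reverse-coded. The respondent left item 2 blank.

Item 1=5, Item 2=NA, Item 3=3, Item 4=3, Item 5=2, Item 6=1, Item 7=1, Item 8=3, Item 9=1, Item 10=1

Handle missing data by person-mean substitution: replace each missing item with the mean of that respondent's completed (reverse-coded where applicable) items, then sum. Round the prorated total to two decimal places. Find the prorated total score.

34.44

Reverse-coded (on a 1–6 scale, reversed = 7 − raw):
  item 4: 7 − 3 = 4
  item 6: 7 − 1 = 6
  item 9: 7 − 1 = 6
Completed scored items (9 of 10): 5, 3, 4, 2, 6, 1, 3, 6, 1; sum = 31.
Person mean = 31 / 9 ≈ 3.4444
Prorated total = (31 / 9) × 10 = 34.44 (to 2 dp)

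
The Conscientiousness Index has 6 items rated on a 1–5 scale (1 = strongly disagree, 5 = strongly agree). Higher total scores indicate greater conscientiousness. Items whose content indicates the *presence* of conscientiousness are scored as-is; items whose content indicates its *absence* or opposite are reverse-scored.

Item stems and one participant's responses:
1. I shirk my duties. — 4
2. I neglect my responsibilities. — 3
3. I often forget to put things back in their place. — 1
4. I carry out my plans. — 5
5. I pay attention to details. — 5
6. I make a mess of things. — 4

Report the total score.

22

Items 1, 2, 3, 6 describe the absence/opposite of conscientiousness → reverse-score.
reversed = (1+5) − raw = 6 − raw.
  item 1: 6 − 4 = 2
  item 2: 6 − 3 = 3
  item 3: 6 − 1 = 5
  item 4: 5
  item 5: 5
  item 6: 6 − 4 = 2
Total = 2 + 3 + 5 + 5 + 5 + 2 = 22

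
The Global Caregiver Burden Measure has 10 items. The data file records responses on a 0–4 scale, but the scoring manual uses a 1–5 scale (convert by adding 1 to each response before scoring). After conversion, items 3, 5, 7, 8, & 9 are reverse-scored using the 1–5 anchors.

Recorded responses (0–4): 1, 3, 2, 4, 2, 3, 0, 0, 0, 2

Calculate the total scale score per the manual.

39

Convert to 1–5: 2, 4, 3, 5, 3, 4, 1, 1, 1, 3
Reverse-coded (on a 1–5 scale, reversed = 6 − raw):
  item 3: 6 − 3 = 3
  item 5: 6 − 3 = 3
  item 7: 6 − 1 = 5
  item 8: 6 − 1 = 5
  item 9: 6 − 1 = 5
Scored: 2, 4, 3, 5, 3, 4, 5, 5, 5, 3
Total = 39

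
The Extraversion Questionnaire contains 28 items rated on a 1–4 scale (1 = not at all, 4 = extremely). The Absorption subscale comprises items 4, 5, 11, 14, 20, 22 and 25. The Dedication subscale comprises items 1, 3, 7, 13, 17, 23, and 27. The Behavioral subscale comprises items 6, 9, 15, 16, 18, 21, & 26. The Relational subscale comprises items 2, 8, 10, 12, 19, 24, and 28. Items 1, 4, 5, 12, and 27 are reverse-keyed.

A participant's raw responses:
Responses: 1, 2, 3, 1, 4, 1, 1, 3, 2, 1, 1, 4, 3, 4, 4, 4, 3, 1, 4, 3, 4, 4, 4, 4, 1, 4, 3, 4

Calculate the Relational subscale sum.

19

Relational items: 2, 8, 10, 12, 19, 24, 28.
Of these, item 12 is reverse-keyed; reverse-coded value = 5 − response.
  item 2: 2
  item 8: 3
  item 10: 1
  item 12: 5 − 4 = 1
  item 19: 4
  item 24: 4
  item 28: 4
Sum = 2 + 3 + 1 + 1 + 4 + 4 + 4 = 19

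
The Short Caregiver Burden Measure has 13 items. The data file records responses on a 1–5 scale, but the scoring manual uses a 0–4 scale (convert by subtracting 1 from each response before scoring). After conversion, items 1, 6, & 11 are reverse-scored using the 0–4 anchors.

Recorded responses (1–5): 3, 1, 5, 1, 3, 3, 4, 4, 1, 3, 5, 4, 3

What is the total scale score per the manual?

23

Convert to 0–4: 2, 0, 4, 0, 2, 2, 3, 3, 0, 2, 4, 3, 2
Reverse-coded (on a 0–4 scale, reversed = 4 − raw):
  item 1: 4 − 2 = 2
  item 6: 4 − 2 = 2
  item 11: 4 − 4 = 0
Scored: 2, 0, 4, 0, 2, 2, 3, 3, 0, 2, 0, 3, 2
Total = 23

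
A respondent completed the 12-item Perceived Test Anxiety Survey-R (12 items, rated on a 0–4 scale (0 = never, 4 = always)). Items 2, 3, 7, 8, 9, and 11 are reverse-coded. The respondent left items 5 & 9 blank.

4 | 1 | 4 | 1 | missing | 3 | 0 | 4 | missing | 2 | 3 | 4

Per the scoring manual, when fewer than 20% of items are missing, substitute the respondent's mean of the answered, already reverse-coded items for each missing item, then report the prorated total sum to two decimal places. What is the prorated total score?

26.40

Reverse-coded (on a 0–4 scale, reversed = 4 − raw):
  item 2: 4 − 1 = 3
  item 3: 4 − 4 = 0
  item 7: 4 − 0 = 4
  item 8: 4 − 4 = 0
  item 11: 4 − 3 = 1
Completed scored items (10 of 12): 4, 3, 0, 1, 3, 4, 0, 2, 1, 4; sum = 22.
Person mean = 22 / 10 ≈ 2.2000
Prorated total = (22 / 10) × 12 = 26.40 (to 2 dp)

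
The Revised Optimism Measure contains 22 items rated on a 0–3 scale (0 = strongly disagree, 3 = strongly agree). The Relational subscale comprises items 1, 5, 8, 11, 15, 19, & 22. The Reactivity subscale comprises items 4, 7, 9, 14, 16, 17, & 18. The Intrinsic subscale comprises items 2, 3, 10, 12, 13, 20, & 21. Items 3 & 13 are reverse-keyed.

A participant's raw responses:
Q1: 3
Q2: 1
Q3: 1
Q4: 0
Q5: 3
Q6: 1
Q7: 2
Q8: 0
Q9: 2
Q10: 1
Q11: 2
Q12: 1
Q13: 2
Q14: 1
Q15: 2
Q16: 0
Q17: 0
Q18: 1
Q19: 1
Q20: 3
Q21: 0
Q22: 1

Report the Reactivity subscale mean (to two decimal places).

0.86

Reactivity items: 4, 7, 9, 14, 16, 17, 18.
  item 4: 0
  item 7: 2
  item 9: 2
  item 14: 1
  item 16: 0
  item 17: 0
  item 18: 1
Sum = 0 + 2 + 2 + 1 + 0 + 0 + 1 = 6
Mean = 6 / 7 = 0.86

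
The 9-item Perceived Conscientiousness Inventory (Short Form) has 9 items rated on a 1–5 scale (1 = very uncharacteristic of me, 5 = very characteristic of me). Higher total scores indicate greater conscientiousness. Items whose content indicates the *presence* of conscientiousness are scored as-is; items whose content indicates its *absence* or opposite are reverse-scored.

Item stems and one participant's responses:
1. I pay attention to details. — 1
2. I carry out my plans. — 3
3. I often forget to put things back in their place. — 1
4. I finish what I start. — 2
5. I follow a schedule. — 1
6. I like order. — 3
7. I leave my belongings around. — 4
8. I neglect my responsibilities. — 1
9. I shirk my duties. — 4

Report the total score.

24

Items 3, 7, 8, 9 describe the absence/opposite of conscientiousness → reverse-score.
reversed = (1+5) − raw = 6 − raw.
  item 1: 1
  item 2: 3
  item 3: 6 − 1 = 5
  item 4: 2
  item 5: 1
  item 6: 3
  item 7: 6 − 4 = 2
  item 8: 6 − 1 = 5
  item 9: 6 − 4 = 2
Total = 1 + 3 + 5 + 2 + 1 + 3 + 2 + 5 + 2 = 24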